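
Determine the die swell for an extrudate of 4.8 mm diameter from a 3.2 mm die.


Die swell ratio = D_extrudate / D_die
= 4.8 / 3.2
= 1.5

Die swell = 1.5


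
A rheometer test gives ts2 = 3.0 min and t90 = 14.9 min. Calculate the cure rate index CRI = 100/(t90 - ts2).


CRI = 100 / (t90 - ts2)
= 100 / (14.9 - 3.0)
= 100 / 11.9
= 8.4 min^-1

8.4 min^-1


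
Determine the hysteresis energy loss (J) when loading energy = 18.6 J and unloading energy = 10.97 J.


Hysteresis loss = loading - unloading
= 18.6 - 10.97
= 7.63 J

7.63 J


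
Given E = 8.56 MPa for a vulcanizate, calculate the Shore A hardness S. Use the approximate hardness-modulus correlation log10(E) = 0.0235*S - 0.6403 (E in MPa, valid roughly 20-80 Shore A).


log10(E) = 0.0235*S - 0.6403  =>  S = (log10(E) + 0.6403) / 0.0235
log10(8.56) = 0.932474
S = (0.932474 + 0.6403) / 0.0235 = 1.572774 / 0.0235
S = 66.9

Shore A = 66.9


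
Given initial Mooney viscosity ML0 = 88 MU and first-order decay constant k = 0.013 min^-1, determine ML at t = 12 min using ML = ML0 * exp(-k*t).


ML = ML0 * exp(-k * t)
ML = 88 * exp(-0.013 * 12)
ML = 88 * 0.8556
ML = 75.29 MU

75.29 MU


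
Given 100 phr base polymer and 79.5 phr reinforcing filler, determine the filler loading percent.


Filler % = filler / (rubber + filler) * 100
= 79.5 / (100 + 79.5) * 100
= 79.5 / 179.5 * 100
= 44.29%

44.29%


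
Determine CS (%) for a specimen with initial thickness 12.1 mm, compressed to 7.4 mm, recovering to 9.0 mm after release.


CS = (t0 - recovered) / (t0 - ts) * 100
= (12.1 - 9.0) / (12.1 - 7.4) * 100
= 3.1 / 4.7 * 100
= 66.0%

66.0%


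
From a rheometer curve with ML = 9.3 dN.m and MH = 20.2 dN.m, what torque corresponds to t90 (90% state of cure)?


M90 = ML + 0.9 * (MH - ML)
M90 = 9.3 + 0.9 * (20.2 - 9.3)
M90 = 9.3 + 0.9 * 10.9
M90 = 19.11 dN.m

19.11 dN.m


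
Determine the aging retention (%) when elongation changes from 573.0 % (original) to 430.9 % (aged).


Retention = aged / original * 100
= 430.9 / 573.0 * 100
= 75.2%

75.2%


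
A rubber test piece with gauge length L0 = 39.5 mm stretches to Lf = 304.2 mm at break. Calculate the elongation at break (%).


Elongation = (Lf - L0) / L0 * 100
= (304.2 - 39.5) / 39.5 * 100
= 264.7 / 39.5 * 100
= 670.1%

670.1%


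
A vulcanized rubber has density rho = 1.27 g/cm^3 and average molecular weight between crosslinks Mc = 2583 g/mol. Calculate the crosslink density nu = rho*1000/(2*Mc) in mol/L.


nu = rho * 1000 / (2 * Mc)
nu = 1.27 * 1000 / (2 * 2583)
nu = 1270.0 / 5166
nu = 0.2458 mol/L

0.2458 mol/L


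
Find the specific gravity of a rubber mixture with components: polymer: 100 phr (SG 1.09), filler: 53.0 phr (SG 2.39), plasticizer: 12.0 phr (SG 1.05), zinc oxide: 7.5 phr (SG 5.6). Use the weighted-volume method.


Sum of weights = 172.5
Volume contributions:
  polymer: 100/1.09 = 91.7431
  filler: 53.0/2.39 = 22.1757
  plasticizer: 12.0/1.05 = 11.4286
  zinc oxide: 7.5/5.6 = 1.3393
Sum of volumes = 126.6867
SG = 172.5 / 126.6867 = 1.362

SG = 1.362


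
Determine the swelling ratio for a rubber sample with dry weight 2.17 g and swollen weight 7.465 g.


Q = W_swollen / W_dry
Q = 7.465 / 2.17
Q = 3.44

Q = 3.44


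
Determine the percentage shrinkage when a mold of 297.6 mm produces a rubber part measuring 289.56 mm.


Shrinkage = (mold - part) / mold * 100
= (297.6 - 289.56) / 297.6 * 100
= 8.04 / 297.6 * 100
= 2.7%

2.7%


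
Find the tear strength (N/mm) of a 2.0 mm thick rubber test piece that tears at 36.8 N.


Tear strength = force / thickness
= 36.8 / 2.0
= 18.4 N/mm

18.4 N/mm


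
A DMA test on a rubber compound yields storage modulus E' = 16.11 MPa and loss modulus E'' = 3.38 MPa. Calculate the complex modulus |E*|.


|E*| = sqrt(E'^2 + E''^2)
= sqrt(16.11^2 + 3.38^2)
= sqrt(259.5321 + 11.4244)
= 16.461 MPa

16.461 MPa


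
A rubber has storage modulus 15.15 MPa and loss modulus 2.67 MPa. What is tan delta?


tan delta = E'' / E'
= 2.67 / 15.15
= 0.1762

tan delta = 0.1762


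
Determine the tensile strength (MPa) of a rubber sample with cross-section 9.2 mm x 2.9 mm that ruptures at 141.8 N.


Area = width * thickness = 9.2 * 2.9 = 26.68 mm^2
TS = force / area = 141.8 / 26.68 = 5.31 MPa

5.31 MPa


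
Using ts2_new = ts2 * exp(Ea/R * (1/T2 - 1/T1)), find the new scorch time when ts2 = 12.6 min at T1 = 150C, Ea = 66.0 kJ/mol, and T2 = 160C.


Convert temperatures: T1 = 150 + 273.15 = 423.15 K, T2 = 160 + 273.15 = 433.15 K
ts2_new = 12.6 * exp(66000 / 8.314 * (1/433.15 - 1/423.15))
1/T2 - 1/T1 = -5.4559e-05
ts2_new = 8.17 min

8.17 min


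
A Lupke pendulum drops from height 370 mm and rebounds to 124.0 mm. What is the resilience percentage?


Resilience = h_rebound / h_drop * 100
= 124.0 / 370 * 100
= 33.5%

33.5%


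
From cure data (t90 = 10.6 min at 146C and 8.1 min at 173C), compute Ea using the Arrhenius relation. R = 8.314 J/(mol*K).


T1 = 419.15 K, T2 = 446.15 K
1/T1 - 1/T2 = 1.4438e-04
ln(t1/t2) = ln(10.6/8.1) = 0.2690
Ea = 8.314 * 0.2690 / 1.4438e-04 = 15489.3310 J/mol
Ea = 15.49 kJ/mol

15.49 kJ/mol


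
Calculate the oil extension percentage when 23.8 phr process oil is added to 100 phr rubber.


Oil % = oil / (100 + oil) * 100
= 23.8 / (100 + 23.8) * 100
= 23.8 / 123.8 * 100
= 19.22%

19.22%


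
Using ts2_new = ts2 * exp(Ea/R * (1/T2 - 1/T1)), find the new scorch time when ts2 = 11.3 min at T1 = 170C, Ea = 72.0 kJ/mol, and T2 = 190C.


Convert temperatures: T1 = 170 + 273.15 = 443.15 K, T2 = 190 + 273.15 = 463.15 K
ts2_new = 11.3 * exp(72000 / 8.314 * (1/463.15 - 1/443.15))
1/T2 - 1/T1 = -9.7445e-05
ts2_new = 4.86 min

4.86 min


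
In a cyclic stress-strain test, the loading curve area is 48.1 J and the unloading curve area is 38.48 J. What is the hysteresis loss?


Hysteresis loss = loading - unloading
= 48.1 - 38.48
= 9.62 J

9.62 J


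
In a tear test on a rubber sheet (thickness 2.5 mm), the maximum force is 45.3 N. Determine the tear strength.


Tear strength = force / thickness
= 45.3 / 2.5
= 18.12 N/mm

18.12 N/mm


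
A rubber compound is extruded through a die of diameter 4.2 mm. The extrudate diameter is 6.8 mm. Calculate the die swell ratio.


Die swell ratio = D_extrudate / D_die
= 6.8 / 4.2
= 1.619

Die swell = 1.619


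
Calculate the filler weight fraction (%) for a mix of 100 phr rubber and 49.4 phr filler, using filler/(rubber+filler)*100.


Filler % = filler / (rubber + filler) * 100
= 49.4 / (100 + 49.4) * 100
= 49.4 / 149.4 * 100
= 33.07%

33.07%


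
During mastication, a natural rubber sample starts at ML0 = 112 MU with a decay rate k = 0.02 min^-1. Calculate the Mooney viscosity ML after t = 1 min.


ML = ML0 * exp(-k * t)
ML = 112 * exp(-0.02 * 1)
ML = 112 * 0.9802
ML = 109.78 MU

109.78 MU


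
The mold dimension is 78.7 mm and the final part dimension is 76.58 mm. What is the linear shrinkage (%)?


Shrinkage = (mold - part) / mold * 100
= (78.7 - 76.58) / 78.7 * 100
= 2.12 / 78.7 * 100
= 2.69%

2.69%


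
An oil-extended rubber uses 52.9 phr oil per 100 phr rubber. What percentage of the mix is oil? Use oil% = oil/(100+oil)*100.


Oil % = oil / (100 + oil) * 100
= 52.9 / (100 + 52.9) * 100
= 52.9 / 152.9 * 100
= 34.6%

34.6%


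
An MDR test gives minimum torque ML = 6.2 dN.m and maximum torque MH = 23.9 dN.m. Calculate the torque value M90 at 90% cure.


M90 = ML + 0.9 * (MH - ML)
M90 = 6.2 + 0.9 * (23.9 - 6.2)
M90 = 6.2 + 0.9 * 17.7
M90 = 22.13 dN.m

22.13 dN.m


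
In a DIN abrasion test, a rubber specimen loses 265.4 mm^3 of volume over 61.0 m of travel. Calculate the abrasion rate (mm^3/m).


Rate = volume_loss / distance
= 265.4 / 61.0
= 4.351 mm^3/m

4.351 mm^3/m


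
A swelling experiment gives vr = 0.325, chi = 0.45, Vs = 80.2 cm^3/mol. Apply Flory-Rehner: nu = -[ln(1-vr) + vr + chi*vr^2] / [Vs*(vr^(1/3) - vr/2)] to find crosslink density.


ln(1 - vr) = ln(1 - 0.325) = -0.3930
Numerator = -((-0.3930) + 0.325 + 0.45 * 0.325^2) = 0.0205
Denominator = 80.2 * (0.325^(1/3) - 0.325/2) = 42.1078
nu = 0.0205 / 42.1078 = 4.8712e-04 mol/cm^3

4.8712e-04 mol/cm^3


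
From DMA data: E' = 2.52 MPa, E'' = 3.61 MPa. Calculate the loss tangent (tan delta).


tan delta = E'' / E'
= 3.61 / 2.52
= 1.4325

tan delta = 1.4325


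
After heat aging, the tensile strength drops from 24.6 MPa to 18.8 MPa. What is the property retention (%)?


Retention = aged / original * 100
= 18.8 / 24.6 * 100
= 76.4%

76.4%


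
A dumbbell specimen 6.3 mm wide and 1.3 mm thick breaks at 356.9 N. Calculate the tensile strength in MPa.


Area = width * thickness = 6.3 * 1.3 = 8.19 mm^2
TS = force / area = 356.9 / 8.19 = 43.58 MPa

43.58 MPa


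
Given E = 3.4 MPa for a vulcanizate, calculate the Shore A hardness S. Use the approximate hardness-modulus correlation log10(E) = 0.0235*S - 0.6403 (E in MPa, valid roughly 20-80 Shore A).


log10(E) = 0.0235*S - 0.6403  =>  S = (log10(E) + 0.6403) / 0.0235
log10(3.4) = 0.531479
S = (0.531479 + 0.6403) / 0.0235 = 1.171779 / 0.0235
S = 49.9

Shore A = 49.9


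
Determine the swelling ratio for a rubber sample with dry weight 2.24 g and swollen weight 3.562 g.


Q = W_swollen / W_dry
Q = 3.562 / 2.24
Q = 1.59

Q = 1.59


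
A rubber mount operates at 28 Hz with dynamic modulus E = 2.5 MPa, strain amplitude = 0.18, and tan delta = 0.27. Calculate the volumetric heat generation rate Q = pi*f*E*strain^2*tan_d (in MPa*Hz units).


Q = pi * f * E * strain^2 * tan_d
= pi * 28 * 2.5 * 0.18^2 * 0.27
= pi * 28 * 2.5 * 0.0324 * 0.27
= 1.9238

Q = 1.9238


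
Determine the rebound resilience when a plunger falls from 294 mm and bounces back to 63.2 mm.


Resilience = h_rebound / h_drop * 100
= 63.2 / 294 * 100
= 21.5%

21.5%


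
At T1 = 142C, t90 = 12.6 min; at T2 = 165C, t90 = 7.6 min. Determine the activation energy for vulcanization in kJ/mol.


T1 = 415.15 K, T2 = 438.15 K
1/T1 - 1/T2 = 1.2644e-04
ln(t1/t2) = ln(12.6/7.6) = 0.5055
Ea = 8.314 * 0.5055 / 1.2644e-04 = 33240.9116 J/mol
Ea = 33.24 kJ/mol

33.24 kJ/mol


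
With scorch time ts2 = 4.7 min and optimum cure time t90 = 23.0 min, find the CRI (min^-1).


CRI = 100 / (t90 - ts2)
= 100 / (23.0 - 4.7)
= 100 / 18.3
= 5.46 min^-1

5.46 min^-1


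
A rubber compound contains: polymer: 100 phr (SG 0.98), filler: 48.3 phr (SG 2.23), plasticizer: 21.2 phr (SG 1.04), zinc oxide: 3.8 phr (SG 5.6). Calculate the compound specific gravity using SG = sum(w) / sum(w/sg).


Sum of weights = 173.3
Volume contributions:
  polymer: 100/0.98 = 102.0408
  filler: 48.3/2.23 = 21.6592
  plasticizer: 21.2/1.04 = 20.3846
  zinc oxide: 3.8/5.6 = 0.6786
Sum of volumes = 144.7632
SG = 173.3 / 144.7632 = 1.197

SG = 1.197


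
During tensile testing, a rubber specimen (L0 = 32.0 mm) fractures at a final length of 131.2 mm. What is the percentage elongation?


Elongation = (Lf - L0) / L0 * 100
= (131.2 - 32.0) / 32.0 * 100
= 99.2 / 32.0 * 100
= 310.0%

310.0%


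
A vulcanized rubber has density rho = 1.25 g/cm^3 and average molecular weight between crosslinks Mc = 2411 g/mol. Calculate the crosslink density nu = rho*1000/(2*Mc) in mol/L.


nu = rho * 1000 / (2 * Mc)
nu = 1.25 * 1000 / (2 * 2411)
nu = 1250.0 / 4822
nu = 0.2592 mol/L

0.2592 mol/L


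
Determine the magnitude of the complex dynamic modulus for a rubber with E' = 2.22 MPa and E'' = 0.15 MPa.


|E*| = sqrt(E'^2 + E''^2)
= sqrt(2.22^2 + 0.15^2)
= sqrt(4.9284 + 0.0225)
= 2.225 MPa

2.225 MPa


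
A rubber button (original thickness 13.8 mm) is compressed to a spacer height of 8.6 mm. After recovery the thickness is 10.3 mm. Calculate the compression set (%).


CS = (t0 - recovered) / (t0 - ts) * 100
= (13.8 - 10.3) / (13.8 - 8.6) * 100
= 3.5 / 5.2 * 100
= 67.3%

67.3%


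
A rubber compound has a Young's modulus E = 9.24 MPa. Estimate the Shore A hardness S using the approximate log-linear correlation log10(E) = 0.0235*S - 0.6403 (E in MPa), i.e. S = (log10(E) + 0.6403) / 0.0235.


log10(E) = 0.0235*S - 0.6403  =>  S = (log10(E) + 0.6403) / 0.0235
log10(9.24) = 0.965672
S = (0.965672 + 0.6403) / 0.0235 = 1.605972 / 0.0235
S = 68.3

Shore A = 68.3


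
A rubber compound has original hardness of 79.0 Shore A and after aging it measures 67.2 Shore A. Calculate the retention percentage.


Retention = aged / original * 100
= 67.2 / 79.0 * 100
= 85.1%

85.1%


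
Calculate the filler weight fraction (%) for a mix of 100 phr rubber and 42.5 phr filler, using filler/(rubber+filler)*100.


Filler % = filler / (rubber + filler) * 100
= 42.5 / (100 + 42.5) * 100
= 42.5 / 142.5 * 100
= 29.82%

29.82%


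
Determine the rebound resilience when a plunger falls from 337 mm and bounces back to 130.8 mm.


Resilience = h_rebound / h_drop * 100
= 130.8 / 337 * 100
= 38.8%

38.8%


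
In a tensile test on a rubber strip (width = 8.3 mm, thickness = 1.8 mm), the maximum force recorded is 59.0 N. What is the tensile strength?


Area = width * thickness = 8.3 * 1.8 = 14.94 mm^2
TS = force / area = 59.0 / 14.94 = 3.95 MPa

3.95 MPa


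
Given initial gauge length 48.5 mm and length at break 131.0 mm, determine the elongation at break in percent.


Elongation = (Lf - L0) / L0 * 100
= (131.0 - 48.5) / 48.5 * 100
= 82.5 / 48.5 * 100
= 170.1%

170.1%


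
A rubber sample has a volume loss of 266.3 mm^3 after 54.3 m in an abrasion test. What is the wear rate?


Rate = volume_loss / distance
= 266.3 / 54.3
= 4.904 mm^3/m

4.904 mm^3/m


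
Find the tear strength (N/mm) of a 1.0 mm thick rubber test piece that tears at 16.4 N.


Tear strength = force / thickness
= 16.4 / 1.0
= 16.4 N/mm

16.4 N/mm


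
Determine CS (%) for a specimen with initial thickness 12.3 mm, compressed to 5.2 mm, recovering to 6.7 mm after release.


CS = (t0 - recovered) / (t0 - ts) * 100
= (12.3 - 6.7) / (12.3 - 5.2) * 100
= 5.6 / 7.1 * 100
= 78.9%

78.9%


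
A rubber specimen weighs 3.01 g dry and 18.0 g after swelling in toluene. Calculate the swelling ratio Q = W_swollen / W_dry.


Q = W_swollen / W_dry
Q = 18.0 / 3.01
Q = 5.98

Q = 5.98


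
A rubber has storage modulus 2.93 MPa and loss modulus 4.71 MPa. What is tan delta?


tan delta = E'' / E'
= 4.71 / 2.93
= 1.6075

tan delta = 1.6075


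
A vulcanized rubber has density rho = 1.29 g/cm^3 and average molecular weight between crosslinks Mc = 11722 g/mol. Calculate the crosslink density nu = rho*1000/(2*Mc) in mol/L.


nu = rho * 1000 / (2 * Mc)
nu = 1.29 * 1000 / (2 * 11722)
nu = 1290.0 / 23444
nu = 0.0550 mol/L

0.0550 mol/L


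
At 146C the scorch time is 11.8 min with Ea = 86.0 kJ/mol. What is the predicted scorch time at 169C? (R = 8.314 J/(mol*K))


Convert temperatures: T1 = 146 + 273.15 = 419.15 K, T2 = 169 + 273.15 = 442.15 K
ts2_new = 11.8 * exp(86000 / 8.314 * (1/442.15 - 1/419.15))
1/T2 - 1/T1 = -1.2410e-04
ts2_new = 3.27 min

3.27 min


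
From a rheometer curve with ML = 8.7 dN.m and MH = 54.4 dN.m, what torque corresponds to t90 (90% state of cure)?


M90 = ML + 0.9 * (MH - ML)
M90 = 8.7 + 0.9 * (54.4 - 8.7)
M90 = 8.7 + 0.9 * 45.7
M90 = 49.83 dN.m

49.83 dN.m


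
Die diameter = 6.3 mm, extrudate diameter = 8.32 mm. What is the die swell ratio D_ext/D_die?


Die swell ratio = D_extrudate / D_die
= 8.32 / 6.3
= 1.321

Die swell = 1.321


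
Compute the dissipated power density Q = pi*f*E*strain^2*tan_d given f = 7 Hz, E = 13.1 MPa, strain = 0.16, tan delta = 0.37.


Q = pi * f * E * strain^2 * tan_d
= pi * 7 * 13.1 * 0.16^2 * 0.37
= pi * 7 * 13.1 * 0.0256 * 0.37
= 2.7287

Q = 2.7287


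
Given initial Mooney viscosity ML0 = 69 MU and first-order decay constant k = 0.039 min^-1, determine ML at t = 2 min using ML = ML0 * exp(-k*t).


ML = ML0 * exp(-k * t)
ML = 69 * exp(-0.039 * 2)
ML = 69 * 0.9250
ML = 63.82 MU

63.82 MU


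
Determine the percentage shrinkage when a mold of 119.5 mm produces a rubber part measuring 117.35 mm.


Shrinkage = (mold - part) / mold * 100
= (119.5 - 117.35) / 119.5 * 100
= 2.15 / 119.5 * 100
= 1.8%

1.8%


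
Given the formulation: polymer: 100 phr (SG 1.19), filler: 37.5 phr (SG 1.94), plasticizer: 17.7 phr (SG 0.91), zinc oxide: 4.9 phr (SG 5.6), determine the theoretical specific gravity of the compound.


Sum of weights = 160.1
Volume contributions:
  polymer: 100/1.19 = 84.0336
  filler: 37.5/1.94 = 19.3299
  plasticizer: 17.7/0.91 = 19.4505
  zinc oxide: 4.9/5.6 = 0.8750
Sum of volumes = 123.6891
SG = 160.1 / 123.6891 = 1.294

SG = 1.294


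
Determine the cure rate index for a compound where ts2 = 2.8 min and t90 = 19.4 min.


CRI = 100 / (t90 - ts2)
= 100 / (19.4 - 2.8)
= 100 / 16.6
= 6.02 min^-1

6.02 min^-1


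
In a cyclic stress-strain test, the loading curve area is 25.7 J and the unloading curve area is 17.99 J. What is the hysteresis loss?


Hysteresis loss = loading - unloading
= 25.7 - 17.99
= 7.71 J

7.71 J


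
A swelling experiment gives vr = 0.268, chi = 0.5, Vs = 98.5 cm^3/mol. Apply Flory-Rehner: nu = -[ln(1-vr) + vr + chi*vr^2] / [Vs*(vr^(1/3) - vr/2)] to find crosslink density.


ln(1 - vr) = ln(1 - 0.268) = -0.3120
Numerator = -((-0.3120) + 0.268 + 0.5 * 0.268^2) = 0.0081
Denominator = 98.5 * (0.268^(1/3) - 0.268/2) = 50.3070
nu = 0.0081 / 50.3070 = 1.6027e-04 mol/cm^3

1.6027e-04 mol/cm^3


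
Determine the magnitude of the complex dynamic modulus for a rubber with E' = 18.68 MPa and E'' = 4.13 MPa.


|E*| = sqrt(E'^2 + E''^2)
= sqrt(18.68^2 + 4.13^2)
= sqrt(348.9424 + 17.0569)
= 19.131 MPa

19.131 MPa


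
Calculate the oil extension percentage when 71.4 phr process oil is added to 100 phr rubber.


Oil % = oil / (100 + oil) * 100
= 71.4 / (100 + 71.4) * 100
= 71.4 / 171.4 * 100
= 41.66%

41.66%


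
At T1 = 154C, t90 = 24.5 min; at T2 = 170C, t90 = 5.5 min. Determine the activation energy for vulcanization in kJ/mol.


T1 = 427.15 K, T2 = 443.15 K
1/T1 - 1/T2 = 8.4526e-05
ln(t1/t2) = ln(24.5/5.5) = 1.4939
Ea = 8.314 * 1.4939 / 8.4526e-05 = 146943.3729 J/mol
Ea = 146.94 kJ/mol

146.94 kJ/mol


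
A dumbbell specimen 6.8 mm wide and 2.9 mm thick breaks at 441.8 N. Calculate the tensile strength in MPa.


Area = width * thickness = 6.8 * 2.9 = 19.72 mm^2
TS = force / area = 441.8 / 19.72 = 22.4 MPa

22.4 MPa


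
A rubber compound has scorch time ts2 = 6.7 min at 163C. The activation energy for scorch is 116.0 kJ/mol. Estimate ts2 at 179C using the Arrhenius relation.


Convert temperatures: T1 = 163 + 273.15 = 436.15 K, T2 = 179 + 273.15 = 452.15 K
ts2_new = 6.7 * exp(116000 / 8.314 * (1/452.15 - 1/436.15))
1/T2 - 1/T1 = -8.1134e-05
ts2_new = 2.16 min

2.16 min


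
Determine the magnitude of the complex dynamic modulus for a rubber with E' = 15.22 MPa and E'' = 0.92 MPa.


|E*| = sqrt(E'^2 + E''^2)
= sqrt(15.22^2 + 0.92^2)
= sqrt(231.6484 + 0.8464)
= 15.248 MPa

15.248 MPa


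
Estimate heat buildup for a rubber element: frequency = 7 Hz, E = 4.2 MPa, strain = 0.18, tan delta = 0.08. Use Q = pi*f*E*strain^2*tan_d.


Q = pi * f * E * strain^2 * tan_d
= pi * 7 * 4.2 * 0.18^2 * 0.08
= pi * 7 * 4.2 * 0.0324 * 0.08
= 0.2394

Q = 0.2394


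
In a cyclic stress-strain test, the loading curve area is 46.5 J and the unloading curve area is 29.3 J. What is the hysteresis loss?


Hysteresis loss = loading - unloading
= 46.5 - 29.3
= 17.2 J

17.2 J


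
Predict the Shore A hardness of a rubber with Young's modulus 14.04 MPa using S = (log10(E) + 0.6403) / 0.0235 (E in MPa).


log10(E) = 0.0235*S - 0.6403  =>  S = (log10(E) + 0.6403) / 0.0235
log10(14.04) = 1.147367
S = (1.147367 + 0.6403) / 0.0235 = 1.787667 / 0.0235
S = 76.1

Shore A = 76.1


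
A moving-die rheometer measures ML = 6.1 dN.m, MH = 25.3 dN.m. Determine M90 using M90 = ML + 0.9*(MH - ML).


M90 = ML + 0.9 * (MH - ML)
M90 = 6.1 + 0.9 * (25.3 - 6.1)
M90 = 6.1 + 0.9 * 19.2
M90 = 23.38 dN.m

23.38 dN.m


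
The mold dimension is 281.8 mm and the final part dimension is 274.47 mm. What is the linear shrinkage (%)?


Shrinkage = (mold - part) / mold * 100
= (281.8 - 274.47) / 281.8 * 100
= 7.33 / 281.8 * 100
= 2.6%

2.6%


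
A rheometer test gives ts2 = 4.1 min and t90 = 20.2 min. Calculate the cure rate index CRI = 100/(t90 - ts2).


CRI = 100 / (t90 - ts2)
= 100 / (20.2 - 4.1)
= 100 / 16.1
= 6.21 min^-1

6.21 min^-1


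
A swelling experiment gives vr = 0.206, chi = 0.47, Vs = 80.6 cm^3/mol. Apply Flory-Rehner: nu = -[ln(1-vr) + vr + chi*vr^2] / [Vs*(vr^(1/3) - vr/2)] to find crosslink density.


ln(1 - vr) = ln(1 - 0.206) = -0.2307
Numerator = -((-0.2307) + 0.206 + 0.47 * 0.206^2) = 0.0047
Denominator = 80.6 * (0.206^(1/3) - 0.206/2) = 39.3001
nu = 0.0047 / 39.3001 = 1.2028e-04 mol/cm^3

1.2028e-04 mol/cm^3


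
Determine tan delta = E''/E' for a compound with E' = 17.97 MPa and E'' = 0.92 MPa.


tan delta = E'' / E'
= 0.92 / 17.97
= 0.0512

tan delta = 0.0512


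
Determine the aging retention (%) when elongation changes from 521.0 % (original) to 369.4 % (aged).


Retention = aged / original * 100
= 369.4 / 521.0 * 100
= 70.9%

70.9%


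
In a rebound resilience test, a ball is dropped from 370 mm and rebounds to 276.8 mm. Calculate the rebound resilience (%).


Resilience = h_rebound / h_drop * 100
= 276.8 / 370 * 100
= 74.8%

74.8%


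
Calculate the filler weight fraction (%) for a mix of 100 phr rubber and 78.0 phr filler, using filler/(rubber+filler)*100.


Filler % = filler / (rubber + filler) * 100
= 78.0 / (100 + 78.0) * 100
= 78.0 / 178.0 * 100
= 43.82%

43.82%


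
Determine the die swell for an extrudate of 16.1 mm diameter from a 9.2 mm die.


Die swell ratio = D_extrudate / D_die
= 16.1 / 9.2
= 1.75

Die swell = 1.75


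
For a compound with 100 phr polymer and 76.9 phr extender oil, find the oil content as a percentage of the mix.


Oil % = oil / (100 + oil) * 100
= 76.9 / (100 + 76.9) * 100
= 76.9 / 176.9 * 100
= 43.47%

43.47%


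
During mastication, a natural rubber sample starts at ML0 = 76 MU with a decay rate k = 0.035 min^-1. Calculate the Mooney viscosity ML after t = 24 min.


ML = ML0 * exp(-k * t)
ML = 76 * exp(-0.035 * 24)
ML = 76 * 0.4317
ML = 32.81 MU

32.81 MU


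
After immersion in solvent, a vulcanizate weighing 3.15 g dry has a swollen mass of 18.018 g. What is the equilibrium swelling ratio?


Q = W_swollen / W_dry
Q = 18.018 / 3.15
Q = 5.72

Q = 5.72


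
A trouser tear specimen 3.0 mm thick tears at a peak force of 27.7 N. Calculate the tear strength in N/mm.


Tear strength = force / thickness
= 27.7 / 3.0
= 9.23 N/mm

9.23 N/mm


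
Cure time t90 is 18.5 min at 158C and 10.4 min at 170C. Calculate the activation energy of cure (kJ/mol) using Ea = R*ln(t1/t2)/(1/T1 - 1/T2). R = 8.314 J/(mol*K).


T1 = 431.15 K, T2 = 443.15 K
1/T1 - 1/T2 = 6.2806e-05
ln(t1/t2) = ln(18.5/10.4) = 0.5760
Ea = 8.314 * 0.5760 / 6.2806e-05 = 76243.6985 J/mol
Ea = 76.24 kJ/mol

76.24 kJ/mol


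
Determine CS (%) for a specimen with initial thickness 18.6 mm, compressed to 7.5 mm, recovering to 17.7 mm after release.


CS = (t0 - recovered) / (t0 - ts) * 100
= (18.6 - 17.7) / (18.6 - 7.5) * 100
= 0.9 / 11.1 * 100
= 8.1%

8.1%


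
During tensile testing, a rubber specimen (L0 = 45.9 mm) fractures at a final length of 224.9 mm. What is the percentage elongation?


Elongation = (Lf - L0) / L0 * 100
= (224.9 - 45.9) / 45.9 * 100
= 179.0 / 45.9 * 100
= 390.0%

390.0%


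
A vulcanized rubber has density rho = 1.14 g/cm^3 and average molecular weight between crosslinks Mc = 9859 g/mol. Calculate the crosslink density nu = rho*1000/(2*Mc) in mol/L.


nu = rho * 1000 / (2 * Mc)
nu = 1.14 * 1000 / (2 * 9859)
nu = 1140.0 / 19718
nu = 0.0578 mol/L

0.0578 mol/L


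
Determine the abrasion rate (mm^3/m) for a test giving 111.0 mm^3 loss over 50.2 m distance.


Rate = volume_loss / distance
= 111.0 / 50.2
= 2.211 mm^3/m

2.211 mm^3/m


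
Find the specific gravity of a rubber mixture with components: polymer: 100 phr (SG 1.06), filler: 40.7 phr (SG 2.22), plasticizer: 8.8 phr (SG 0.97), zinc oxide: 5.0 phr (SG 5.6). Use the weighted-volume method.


Sum of weights = 154.5
Volume contributions:
  polymer: 100/1.06 = 94.3396
  filler: 40.7/2.22 = 18.3333
  plasticizer: 8.8/0.97 = 9.0722
  zinc oxide: 5.0/5.6 = 0.8929
Sum of volumes = 122.6380
SG = 154.5 / 122.6380 = 1.26

SG = 1.26


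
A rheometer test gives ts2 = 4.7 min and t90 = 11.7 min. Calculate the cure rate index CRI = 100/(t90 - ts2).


CRI = 100 / (t90 - ts2)
= 100 / (11.7 - 4.7)
= 100 / 7.0
= 14.29 min^-1

14.29 min^-1


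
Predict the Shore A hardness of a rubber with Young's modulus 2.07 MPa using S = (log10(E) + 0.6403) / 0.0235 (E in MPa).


log10(E) = 0.0235*S - 0.6403  =>  S = (log10(E) + 0.6403) / 0.0235
log10(2.07) = 0.315970
S = (0.315970 + 0.6403) / 0.0235 = 0.956270 / 0.0235
S = 40.7

Shore A = 40.7


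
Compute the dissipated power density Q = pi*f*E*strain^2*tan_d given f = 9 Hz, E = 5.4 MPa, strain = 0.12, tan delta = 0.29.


Q = pi * f * E * strain^2 * tan_d
= pi * 9 * 5.4 * 0.12^2 * 0.29
= pi * 9 * 5.4 * 0.0144 * 0.29
= 0.6376

Q = 0.6376


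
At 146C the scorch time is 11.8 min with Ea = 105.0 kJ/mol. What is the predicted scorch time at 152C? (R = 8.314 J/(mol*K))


Convert temperatures: T1 = 146 + 273.15 = 419.15 K, T2 = 152 + 273.15 = 425.15 K
ts2_new = 11.8 * exp(105000 / 8.314 * (1/425.15 - 1/419.15))
1/T2 - 1/T1 = -3.3670e-05
ts2_new = 7.71 min

7.71 min


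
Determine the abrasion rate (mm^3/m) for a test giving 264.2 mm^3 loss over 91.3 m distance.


Rate = volume_loss / distance
= 264.2 / 91.3
= 2.894 mm^3/m

2.894 mm^3/m


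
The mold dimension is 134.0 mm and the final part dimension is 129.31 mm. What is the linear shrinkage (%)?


Shrinkage = (mold - part) / mold * 100
= (134.0 - 129.31) / 134.0 * 100
= 4.69 / 134.0 * 100
= 3.5%

3.5%


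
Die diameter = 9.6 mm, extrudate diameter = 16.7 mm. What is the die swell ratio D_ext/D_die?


Die swell ratio = D_extrudate / D_die
= 16.7 / 9.6
= 1.74

Die swell = 1.74


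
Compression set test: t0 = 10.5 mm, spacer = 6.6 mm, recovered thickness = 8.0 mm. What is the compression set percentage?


CS = (t0 - recovered) / (t0 - ts) * 100
= (10.5 - 8.0) / (10.5 - 6.6) * 100
= 2.5 / 3.9 * 100
= 64.1%

64.1%


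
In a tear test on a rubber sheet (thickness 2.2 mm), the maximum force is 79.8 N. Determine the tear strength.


Tear strength = force / thickness
= 79.8 / 2.2
= 36.27 N/mm

36.27 N/mm


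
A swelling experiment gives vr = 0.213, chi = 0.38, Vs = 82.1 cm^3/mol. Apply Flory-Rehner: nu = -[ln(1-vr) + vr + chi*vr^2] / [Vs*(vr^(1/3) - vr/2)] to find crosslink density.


ln(1 - vr) = ln(1 - 0.213) = -0.2395
Numerator = -((-0.2395) + 0.213 + 0.38 * 0.213^2) = 0.0093
Denominator = 82.1 * (0.213^(1/3) - 0.213/2) = 40.2872
nu = 0.0093 / 40.2872 = 2.3051e-04 mol/cm^3

2.3051e-04 mol/cm^3


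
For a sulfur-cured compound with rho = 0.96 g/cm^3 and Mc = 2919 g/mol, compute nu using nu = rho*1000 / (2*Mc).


nu = rho * 1000 / (2 * Mc)
nu = 0.96 * 1000 / (2 * 2919)
nu = 960.0 / 5838
nu = 0.1644 mol/L

0.1644 mol/L


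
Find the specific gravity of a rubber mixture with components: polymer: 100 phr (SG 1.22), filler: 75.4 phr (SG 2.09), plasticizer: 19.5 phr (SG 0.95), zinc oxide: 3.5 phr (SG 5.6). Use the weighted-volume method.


Sum of weights = 198.4
Volume contributions:
  polymer: 100/1.22 = 81.9672
  filler: 75.4/2.09 = 36.0766
  plasticizer: 19.5/0.95 = 20.5263
  zinc oxide: 3.5/5.6 = 0.6250
Sum of volumes = 139.1951
SG = 198.4 / 139.1951 = 1.425

SG = 1.425


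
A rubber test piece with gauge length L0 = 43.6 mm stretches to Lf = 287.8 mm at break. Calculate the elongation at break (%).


Elongation = (Lf - L0) / L0 * 100
= (287.8 - 43.6) / 43.6 * 100
= 244.2 / 43.6 * 100
= 560.1%

560.1%


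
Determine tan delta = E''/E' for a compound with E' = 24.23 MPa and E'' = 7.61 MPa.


tan delta = E'' / E'
= 7.61 / 24.23
= 0.3141

tan delta = 0.3141


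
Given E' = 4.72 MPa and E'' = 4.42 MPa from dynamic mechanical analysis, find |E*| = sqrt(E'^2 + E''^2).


|E*| = sqrt(E'^2 + E''^2)
= sqrt(4.72^2 + 4.42^2)
= sqrt(22.2784 + 19.5364)
= 6.466 MPa

6.466 MPa


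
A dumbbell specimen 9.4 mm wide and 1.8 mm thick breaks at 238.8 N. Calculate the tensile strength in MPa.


Area = width * thickness = 9.4 * 1.8 = 16.92 mm^2
TS = force / area = 238.8 / 16.92 = 14.11 MPa

14.11 MPa


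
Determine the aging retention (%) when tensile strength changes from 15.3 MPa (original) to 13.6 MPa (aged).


Retention = aged / original * 100
= 13.6 / 15.3 * 100
= 88.9%

88.9%


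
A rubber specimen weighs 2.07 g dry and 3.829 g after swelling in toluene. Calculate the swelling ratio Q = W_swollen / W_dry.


Q = W_swollen / W_dry
Q = 3.829 / 2.07
Q = 1.85

Q = 1.85


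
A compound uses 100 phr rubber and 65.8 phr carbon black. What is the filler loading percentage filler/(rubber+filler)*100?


Filler % = filler / (rubber + filler) * 100
= 65.8 / (100 + 65.8) * 100
= 65.8 / 165.8 * 100
= 39.69%

39.69%


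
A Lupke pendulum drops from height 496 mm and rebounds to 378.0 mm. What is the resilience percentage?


Resilience = h_rebound / h_drop * 100
= 378.0 / 496 * 100
= 76.2%

76.2%


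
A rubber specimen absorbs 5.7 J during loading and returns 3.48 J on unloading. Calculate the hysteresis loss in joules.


Hysteresis loss = loading - unloading
= 5.7 - 3.48
= 2.22 J

2.22 J


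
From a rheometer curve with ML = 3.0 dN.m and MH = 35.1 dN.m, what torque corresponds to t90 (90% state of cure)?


M90 = ML + 0.9 * (MH - ML)
M90 = 3.0 + 0.9 * (35.1 - 3.0)
M90 = 3.0 + 0.9 * 32.1
M90 = 31.89 dN.m

31.89 dN.m


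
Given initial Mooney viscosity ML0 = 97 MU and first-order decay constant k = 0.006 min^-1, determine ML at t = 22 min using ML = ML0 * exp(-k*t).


ML = ML0 * exp(-k * t)
ML = 97 * exp(-0.006 * 22)
ML = 97 * 0.8763
ML = 85.01 MU

85.01 MU


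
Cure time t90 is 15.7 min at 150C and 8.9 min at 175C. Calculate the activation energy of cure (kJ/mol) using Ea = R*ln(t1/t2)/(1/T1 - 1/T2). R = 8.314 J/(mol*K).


T1 = 423.15 K, T2 = 448.15 K
1/T1 - 1/T2 = 1.3183e-04
ln(t1/t2) = ln(15.7/8.9) = 0.5676
Ea = 8.314 * 0.5676 / 1.3183e-04 = 35796.2361 J/mol
Ea = 35.8 kJ/mol

35.8 kJ/mol


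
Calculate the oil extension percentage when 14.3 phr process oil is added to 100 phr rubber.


Oil % = oil / (100 + oil) * 100
= 14.3 / (100 + 14.3) * 100
= 14.3 / 114.3 * 100
= 12.51%

12.51%


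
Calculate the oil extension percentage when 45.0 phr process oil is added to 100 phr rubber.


Oil % = oil / (100 + oil) * 100
= 45.0 / (100 + 45.0) * 100
= 45.0 / 145.0 * 100
= 31.03%

31.03%


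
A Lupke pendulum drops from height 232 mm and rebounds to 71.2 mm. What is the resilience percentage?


Resilience = h_rebound / h_drop * 100
= 71.2 / 232 * 100
= 30.7%

30.7%


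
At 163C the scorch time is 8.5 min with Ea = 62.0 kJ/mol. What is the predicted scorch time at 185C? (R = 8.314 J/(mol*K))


Convert temperatures: T1 = 163 + 273.15 = 436.15 K, T2 = 185 + 273.15 = 458.15 K
ts2_new = 8.5 * exp(62000 / 8.314 * (1/458.15 - 1/436.15))
1/T2 - 1/T1 = -1.1010e-04
ts2_new = 3.74 min

3.74 min


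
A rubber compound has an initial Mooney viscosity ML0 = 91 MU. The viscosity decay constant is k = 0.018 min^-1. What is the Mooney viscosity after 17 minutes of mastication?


ML = ML0 * exp(-k * t)
ML = 91 * exp(-0.018 * 17)
ML = 91 * 0.7364
ML = 67.01 MU

67.01 MU


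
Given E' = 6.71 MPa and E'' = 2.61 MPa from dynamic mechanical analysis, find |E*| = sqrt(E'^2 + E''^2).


|E*| = sqrt(E'^2 + E''^2)
= sqrt(6.71^2 + 2.61^2)
= sqrt(45.0241 + 6.8121)
= 7.2 MPa

7.2 MPa


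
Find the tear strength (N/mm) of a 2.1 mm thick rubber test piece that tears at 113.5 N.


Tear strength = force / thickness
= 113.5 / 2.1
= 54.05 N/mm

54.05 N/mm


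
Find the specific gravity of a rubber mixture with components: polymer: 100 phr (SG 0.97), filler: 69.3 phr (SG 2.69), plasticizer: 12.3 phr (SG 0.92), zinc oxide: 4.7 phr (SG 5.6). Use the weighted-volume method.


Sum of weights = 186.3
Volume contributions:
  polymer: 100/0.97 = 103.0928
  filler: 69.3/2.69 = 25.7621
  plasticizer: 12.3/0.92 = 13.3696
  zinc oxide: 4.7/5.6 = 0.8393
Sum of volumes = 143.0637
SG = 186.3 / 143.0637 = 1.302

SG = 1.302


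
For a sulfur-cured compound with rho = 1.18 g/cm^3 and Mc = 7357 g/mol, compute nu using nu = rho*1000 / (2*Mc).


nu = rho * 1000 / (2 * Mc)
nu = 1.18 * 1000 / (2 * 7357)
nu = 1180.0 / 14714
nu = 0.0802 mol/L

0.0802 mol/L


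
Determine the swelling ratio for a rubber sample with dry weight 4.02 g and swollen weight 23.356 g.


Q = W_swollen / W_dry
Q = 23.356 / 4.02
Q = 5.81

Q = 5.81


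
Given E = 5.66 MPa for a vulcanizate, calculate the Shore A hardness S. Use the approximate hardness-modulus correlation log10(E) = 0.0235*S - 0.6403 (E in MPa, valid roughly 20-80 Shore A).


log10(E) = 0.0235*S - 0.6403  =>  S = (log10(E) + 0.6403) / 0.0235
log10(5.66) = 0.752816
S = (0.752816 + 0.6403) / 0.0235 = 1.393116 / 0.0235
S = 59.3

Shore A = 59.3


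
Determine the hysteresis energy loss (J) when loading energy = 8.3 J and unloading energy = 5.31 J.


Hysteresis loss = loading - unloading
= 8.3 - 5.31
= 2.99 J

2.99 J


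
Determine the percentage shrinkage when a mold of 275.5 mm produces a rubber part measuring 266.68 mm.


Shrinkage = (mold - part) / mold * 100
= (275.5 - 266.68) / 275.5 * 100
= 8.82 / 275.5 * 100
= 3.2%

3.2%


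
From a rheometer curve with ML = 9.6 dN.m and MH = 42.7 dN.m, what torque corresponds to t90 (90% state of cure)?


M90 = ML + 0.9 * (MH - ML)
M90 = 9.6 + 0.9 * (42.7 - 9.6)
M90 = 9.6 + 0.9 * 33.1
M90 = 39.39 dN.m

39.39 dN.m


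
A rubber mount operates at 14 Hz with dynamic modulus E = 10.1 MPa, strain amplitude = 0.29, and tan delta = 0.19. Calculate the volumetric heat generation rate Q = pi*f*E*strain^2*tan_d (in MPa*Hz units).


Q = pi * f * E * strain^2 * tan_d
= pi * 14 * 10.1 * 0.29^2 * 0.19
= pi * 14 * 10.1 * 0.0841 * 0.19
= 7.0982

Q = 7.0982


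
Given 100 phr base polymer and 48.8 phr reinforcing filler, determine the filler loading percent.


Filler % = filler / (rubber + filler) * 100
= 48.8 / (100 + 48.8) * 100
= 48.8 / 148.8 * 100
= 32.8%

32.8%


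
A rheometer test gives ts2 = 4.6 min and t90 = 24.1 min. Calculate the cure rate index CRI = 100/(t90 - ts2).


CRI = 100 / (t90 - ts2)
= 100 / (24.1 - 4.6)
= 100 / 19.5
= 5.13 min^-1

5.13 min^-1


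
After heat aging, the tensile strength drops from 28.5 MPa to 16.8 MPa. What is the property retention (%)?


Retention = aged / original * 100
= 16.8 / 28.5 * 100
= 58.9%

58.9%


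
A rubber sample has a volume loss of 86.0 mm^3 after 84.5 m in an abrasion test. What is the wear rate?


Rate = volume_loss / distance
= 86.0 / 84.5
= 1.018 mm^3/m

1.018 mm^3/m


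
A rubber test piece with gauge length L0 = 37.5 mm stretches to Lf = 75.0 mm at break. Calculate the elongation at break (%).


Elongation = (Lf - L0) / L0 * 100
= (75.0 - 37.5) / 37.5 * 100
= 37.5 / 37.5 * 100
= 100.0%

100.0%


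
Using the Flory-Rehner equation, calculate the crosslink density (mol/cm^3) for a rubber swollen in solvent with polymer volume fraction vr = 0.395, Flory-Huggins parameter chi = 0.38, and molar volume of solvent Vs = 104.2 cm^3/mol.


ln(1 - vr) = ln(1 - 0.395) = -0.5025
Numerator = -((-0.5025) + 0.395 + 0.38 * 0.395^2) = 0.0482
Denominator = 104.2 * (0.395^(1/3) - 0.395/2) = 55.8745
nu = 0.0482 / 55.8745 = 8.6332e-04 mol/cm^3

8.6332e-04 mol/cm^3


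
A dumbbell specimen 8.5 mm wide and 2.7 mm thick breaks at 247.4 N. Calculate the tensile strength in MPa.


Area = width * thickness = 8.5 * 2.7 = 22.95 mm^2
TS = force / area = 247.4 / 22.95 = 10.78 MPa

10.78 MPa


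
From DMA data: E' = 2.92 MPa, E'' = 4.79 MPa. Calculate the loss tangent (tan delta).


tan delta = E'' / E'
= 4.79 / 2.92
= 1.6404

tan delta = 1.6404


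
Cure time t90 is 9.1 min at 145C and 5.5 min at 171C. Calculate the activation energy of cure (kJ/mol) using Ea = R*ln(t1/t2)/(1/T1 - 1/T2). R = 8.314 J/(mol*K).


T1 = 418.15 K, T2 = 444.15 K
1/T1 - 1/T2 = 1.3999e-04
ln(t1/t2) = ln(9.1/5.5) = 0.5035
Ea = 8.314 * 0.5035 / 1.3999e-04 = 29903.4033 J/mol
Ea = 29.9 kJ/mol

29.9 kJ/mol


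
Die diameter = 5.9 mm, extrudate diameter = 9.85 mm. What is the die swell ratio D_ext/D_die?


Die swell ratio = D_extrudate / D_die
= 9.85 / 5.9
= 1.669

Die swell = 1.669


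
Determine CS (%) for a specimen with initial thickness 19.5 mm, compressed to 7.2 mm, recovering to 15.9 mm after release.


CS = (t0 - recovered) / (t0 - ts) * 100
= (19.5 - 15.9) / (19.5 - 7.2) * 100
= 3.6 / 12.3 * 100
= 29.3%

29.3%


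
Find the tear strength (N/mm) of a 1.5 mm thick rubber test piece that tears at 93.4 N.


Tear strength = force / thickness
= 93.4 / 1.5
= 62.27 N/mm

62.27 N/mm


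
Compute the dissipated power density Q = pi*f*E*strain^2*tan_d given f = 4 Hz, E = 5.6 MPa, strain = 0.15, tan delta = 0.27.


Q = pi * f * E * strain^2 * tan_d
= pi * 4 * 5.6 * 0.15^2 * 0.27
= pi * 4 * 5.6 * 0.0225 * 0.27
= 0.4275

Q = 0.4275


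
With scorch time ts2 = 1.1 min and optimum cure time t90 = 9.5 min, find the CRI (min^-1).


CRI = 100 / (t90 - ts2)
= 100 / (9.5 - 1.1)
= 100 / 8.4
= 11.9 min^-1

11.9 min^-1


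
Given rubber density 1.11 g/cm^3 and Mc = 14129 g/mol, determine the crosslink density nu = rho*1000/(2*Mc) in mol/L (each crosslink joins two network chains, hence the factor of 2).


nu = rho * 1000 / (2 * Mc)
nu = 1.11 * 1000 / (2 * 14129)
nu = 1110.0 / 28258
nu = 0.0393 mol/L

0.0393 mol/L


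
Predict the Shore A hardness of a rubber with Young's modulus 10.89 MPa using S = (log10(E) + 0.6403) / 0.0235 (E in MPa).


log10(E) = 0.0235*S - 0.6403  =>  S = (log10(E) + 0.6403) / 0.0235
log10(10.89) = 1.037028
S = (1.037028 + 0.6403) / 0.0235 = 1.677328 / 0.0235
S = 71.4

Shore A = 71.4


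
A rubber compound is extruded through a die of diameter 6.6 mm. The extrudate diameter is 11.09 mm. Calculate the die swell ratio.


Die swell ratio = D_extrudate / D_die
= 11.09 / 6.6
= 1.68

Die swell = 1.68


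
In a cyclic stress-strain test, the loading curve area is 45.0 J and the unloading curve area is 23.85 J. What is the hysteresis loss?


Hysteresis loss = loading - unloading
= 45.0 - 23.85
= 21.15 J

21.15 J


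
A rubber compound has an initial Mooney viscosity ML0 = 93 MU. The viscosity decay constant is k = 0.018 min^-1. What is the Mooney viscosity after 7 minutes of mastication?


ML = ML0 * exp(-k * t)
ML = 93 * exp(-0.018 * 7)
ML = 93 * 0.8816
ML = 81.99 MU

81.99 MU


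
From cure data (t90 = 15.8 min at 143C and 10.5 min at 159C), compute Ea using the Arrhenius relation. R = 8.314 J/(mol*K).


T1 = 416.15 K, T2 = 432.15 K
1/T1 - 1/T2 = 8.8968e-05
ln(t1/t2) = ln(15.8/10.5) = 0.4086
Ea = 8.314 * 0.4086 / 8.8968e-05 = 38186.4845 J/mol
Ea = 38.19 kJ/mol

38.19 kJ/mol


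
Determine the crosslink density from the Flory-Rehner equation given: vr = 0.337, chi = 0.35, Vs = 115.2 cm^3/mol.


ln(1 - vr) = ln(1 - 0.337) = -0.4110
Numerator = -((-0.4110) + 0.337 + 0.35 * 0.337^2) = 0.0342
Denominator = 115.2 * (0.337^(1/3) - 0.337/2) = 60.7558
nu = 0.0342 / 60.7558 = 5.6342e-04 mol/cm^3

5.6342e-04 mol/cm^3


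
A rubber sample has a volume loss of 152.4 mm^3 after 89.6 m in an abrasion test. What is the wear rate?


Rate = volume_loss / distance
= 152.4 / 89.6
= 1.701 mm^3/m

1.701 mm^3/m


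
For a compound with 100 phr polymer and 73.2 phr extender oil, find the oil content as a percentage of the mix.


Oil % = oil / (100 + oil) * 100
= 73.2 / (100 + 73.2) * 100
= 73.2 / 173.2 * 100
= 42.26%

42.26%
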